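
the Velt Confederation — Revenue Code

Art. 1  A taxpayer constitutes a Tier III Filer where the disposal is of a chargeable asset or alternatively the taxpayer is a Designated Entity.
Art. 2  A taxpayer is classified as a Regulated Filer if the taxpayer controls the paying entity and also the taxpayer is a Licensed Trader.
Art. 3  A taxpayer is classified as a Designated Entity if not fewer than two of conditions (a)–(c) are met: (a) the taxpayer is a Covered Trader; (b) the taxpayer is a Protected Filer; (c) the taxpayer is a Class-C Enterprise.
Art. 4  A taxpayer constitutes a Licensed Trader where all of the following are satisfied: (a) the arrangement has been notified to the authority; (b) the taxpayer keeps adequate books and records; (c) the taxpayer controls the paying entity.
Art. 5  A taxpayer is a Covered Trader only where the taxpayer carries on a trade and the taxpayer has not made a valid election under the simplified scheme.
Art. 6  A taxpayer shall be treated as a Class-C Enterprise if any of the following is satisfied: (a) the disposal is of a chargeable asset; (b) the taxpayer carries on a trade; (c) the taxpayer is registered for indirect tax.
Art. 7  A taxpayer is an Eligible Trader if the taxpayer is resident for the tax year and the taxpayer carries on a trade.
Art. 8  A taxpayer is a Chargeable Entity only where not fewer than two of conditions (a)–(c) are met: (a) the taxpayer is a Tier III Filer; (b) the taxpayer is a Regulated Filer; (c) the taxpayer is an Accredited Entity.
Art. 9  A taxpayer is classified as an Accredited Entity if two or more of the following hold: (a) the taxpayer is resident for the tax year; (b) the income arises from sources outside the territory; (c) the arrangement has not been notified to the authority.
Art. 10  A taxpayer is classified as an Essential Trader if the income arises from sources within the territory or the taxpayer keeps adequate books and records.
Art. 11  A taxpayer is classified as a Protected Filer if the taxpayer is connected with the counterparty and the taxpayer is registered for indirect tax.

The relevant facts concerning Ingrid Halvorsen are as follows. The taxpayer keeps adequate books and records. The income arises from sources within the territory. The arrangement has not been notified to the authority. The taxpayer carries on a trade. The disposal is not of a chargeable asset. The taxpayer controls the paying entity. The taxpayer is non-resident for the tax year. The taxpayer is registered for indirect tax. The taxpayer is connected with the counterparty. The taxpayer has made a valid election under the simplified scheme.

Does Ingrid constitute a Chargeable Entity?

No

Under article 5: the taxpayer carries on a trade? yes; and the taxpayer has not made a valid election under the simplified scheme? no. So the taxpayer is not a Covered Trader.
Under article 11: the taxpayer is connected with the counterparty? yes; and the taxpayer is registered for indirect tax? yes. So the taxpayer is a Protected Filer.
Under article 6: the disposal is of a chargeable asset? no; or the taxpayer carries on a trade? yes; or the taxpayer is registered for indirect tax? yes. So the taxpayer is a Class-C Enterprise.
Under article 3: Covered Trader (article 5)? no; Protected Filer (article 11)? yes; Class-C Enterprise (article 6)? yes — 2 of 3 hold (need ≥2) → satisfied.
Under article 1: the disposal is of a chargeable asset? no; or Designated Entity (article 3)? yes. So the taxpayer is a Tier III Filer.
Under article 4: the arrangement has been notified to the authority? no; and the taxpayer keeps adequate books and records? yes; and the taxpayer controls the paying entity? yes. So the taxpayer is not a Licensed Trader.
Under article 2: the taxpayer controls the paying entity? yes; and Licensed Trader (article 4)? no. So the taxpayer is not a Regulated Filer.
Under article 9: the taxpayer is resident for the tax year? no; the income arises from sources outside the territory? no; the arrangement has not been notified to the authority? yes — 1 of 3 hold (need ≥2) → not satisfied.
Under article 8: Tier III Filer (article 1)? yes; Regulated Filer (article 2)? no; Accredited Entity (article 9)? no — 1 of 3 hold (need ≥2) → not satisfied.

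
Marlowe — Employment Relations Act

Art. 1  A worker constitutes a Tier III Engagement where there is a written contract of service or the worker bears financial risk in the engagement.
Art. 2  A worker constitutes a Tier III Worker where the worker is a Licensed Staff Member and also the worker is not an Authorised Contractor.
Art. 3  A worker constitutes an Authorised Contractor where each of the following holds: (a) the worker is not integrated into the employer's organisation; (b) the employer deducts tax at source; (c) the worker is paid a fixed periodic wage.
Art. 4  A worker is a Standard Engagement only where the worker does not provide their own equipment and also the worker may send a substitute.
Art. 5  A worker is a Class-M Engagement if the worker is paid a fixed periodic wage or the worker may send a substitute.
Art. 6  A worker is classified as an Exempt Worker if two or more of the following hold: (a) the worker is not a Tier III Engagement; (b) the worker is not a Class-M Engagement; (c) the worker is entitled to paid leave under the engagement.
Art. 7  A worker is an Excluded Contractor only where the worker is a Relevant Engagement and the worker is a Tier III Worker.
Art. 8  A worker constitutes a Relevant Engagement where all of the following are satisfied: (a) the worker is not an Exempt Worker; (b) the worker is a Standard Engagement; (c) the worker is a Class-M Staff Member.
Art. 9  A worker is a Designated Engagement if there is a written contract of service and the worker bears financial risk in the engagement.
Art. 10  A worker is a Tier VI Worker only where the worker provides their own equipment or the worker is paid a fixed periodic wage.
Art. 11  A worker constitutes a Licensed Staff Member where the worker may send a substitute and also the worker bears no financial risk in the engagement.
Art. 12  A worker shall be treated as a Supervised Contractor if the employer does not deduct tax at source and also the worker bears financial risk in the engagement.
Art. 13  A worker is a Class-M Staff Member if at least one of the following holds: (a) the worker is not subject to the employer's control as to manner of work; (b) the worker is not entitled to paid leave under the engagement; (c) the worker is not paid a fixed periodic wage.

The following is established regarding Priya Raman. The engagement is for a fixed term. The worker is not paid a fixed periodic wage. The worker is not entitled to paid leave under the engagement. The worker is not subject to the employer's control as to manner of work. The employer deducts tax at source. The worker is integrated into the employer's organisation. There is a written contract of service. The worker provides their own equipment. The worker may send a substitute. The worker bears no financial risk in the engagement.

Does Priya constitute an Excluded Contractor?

article 1 — Tier III Engagement: [there is a written contract of service? yes] OR [the worker bears financial risk in the engagement? no] → satisfied.
article 5 — Class-M Engagement: [the worker is paid a fixed periodic wage? no] OR [the worker may send a substitute? yes] → satisfied.
article 6 — Exempt Worker: not a Tier III Engagement (article 1)? no; not a Class-M Engagement (article 5)? no; the worker is entitled to paid leave under the engagement? no — 0 of 3 hold (need ≥2) → not satisfied.
article 4 — Standard Engagement: [the worker does not provide their own equipment? no] AND [the worker may send a substitute? yes] → not satisfied.
article 13 — Class-M Staff Member: [the worker is not subject to the employer's control as to manner of work? yes] OR [the worker is not entitled to paid leave under the engagement? yes] OR [the worker is not paid a fixed periodic wage? yes] → satisfied.
article 8 — Relevant Engagement: [not an Exempt Worker (article 6)? yes] AND [Standard Engagement (article 4)? no] AND [Class-M Staff Member (article 13)? yes] → not satisfied.
article 11 — Licensed Staff Member: [the worker may send a substitute? yes] AND [the worker bears no financial risk in the engagement? yes] → satisfied.
article 3 — Authorised Contractor: [the worker is not integrated into the employer's organisation? no] AND [the employer deducts tax at source? yes] AND [the worker is paid a fixed periodic wage? no] → not satisfied.
article 2 — Tier III Worker: [Licensed Staff Member (article 11)? yes] AND [not an Authorised Contractor (article 3)? yes] → satisfied.
article 7 — Excluded Contractor: [Relevant Engagement (article 8)? no] AND [Tier III Worker (article 2)? yes] → not satisfied.

No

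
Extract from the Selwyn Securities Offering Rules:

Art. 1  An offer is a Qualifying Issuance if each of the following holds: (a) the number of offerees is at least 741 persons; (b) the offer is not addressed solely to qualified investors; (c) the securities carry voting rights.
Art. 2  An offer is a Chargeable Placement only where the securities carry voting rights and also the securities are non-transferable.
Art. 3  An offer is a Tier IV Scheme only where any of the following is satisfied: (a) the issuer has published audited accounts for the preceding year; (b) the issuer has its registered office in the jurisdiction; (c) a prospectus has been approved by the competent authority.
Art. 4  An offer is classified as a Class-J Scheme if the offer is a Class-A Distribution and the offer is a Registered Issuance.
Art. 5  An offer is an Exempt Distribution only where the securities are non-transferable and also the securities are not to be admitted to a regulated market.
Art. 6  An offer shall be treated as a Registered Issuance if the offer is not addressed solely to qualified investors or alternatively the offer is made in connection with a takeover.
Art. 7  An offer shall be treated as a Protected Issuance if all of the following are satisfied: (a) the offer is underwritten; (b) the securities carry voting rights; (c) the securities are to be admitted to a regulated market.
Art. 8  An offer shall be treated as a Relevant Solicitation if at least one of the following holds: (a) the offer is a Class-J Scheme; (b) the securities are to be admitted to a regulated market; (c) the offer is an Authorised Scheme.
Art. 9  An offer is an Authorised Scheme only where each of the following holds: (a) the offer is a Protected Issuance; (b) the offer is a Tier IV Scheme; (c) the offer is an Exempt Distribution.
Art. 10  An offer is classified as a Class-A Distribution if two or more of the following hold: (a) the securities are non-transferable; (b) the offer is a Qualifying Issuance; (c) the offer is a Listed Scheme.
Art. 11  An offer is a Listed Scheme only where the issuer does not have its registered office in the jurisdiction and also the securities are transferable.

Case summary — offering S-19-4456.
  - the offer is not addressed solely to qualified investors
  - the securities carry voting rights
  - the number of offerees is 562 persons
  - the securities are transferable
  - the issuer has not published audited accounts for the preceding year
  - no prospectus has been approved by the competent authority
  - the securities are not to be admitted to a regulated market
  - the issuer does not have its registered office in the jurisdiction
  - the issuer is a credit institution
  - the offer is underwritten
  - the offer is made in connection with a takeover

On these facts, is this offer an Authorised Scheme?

No

Under article 7: the offer is underwritten? yes; and the securities carry voting rights? yes; and the securities are to be admitted to a regulated market? no. So the offer is not a Protected Issuance.
Under article 3: the issuer has published audited accounts for the preceding year? no; or the issuer has its registered office in the jurisdiction? no; or a prospectus has been approved by the competent authority? no. So the offer is not a Tier IV Scheme.
Under article 5: the securities are non-transferable? no; and the securities are not to be admitted to a regulated market? yes. So the offer is not an Exempt Distribution.
Under article 9: Protected Issuance (article 7)? no; and Tier IV Scheme (article 3)? no; and Exempt Distribution (article 5)? no. So the offer is not an Authorised Scheme.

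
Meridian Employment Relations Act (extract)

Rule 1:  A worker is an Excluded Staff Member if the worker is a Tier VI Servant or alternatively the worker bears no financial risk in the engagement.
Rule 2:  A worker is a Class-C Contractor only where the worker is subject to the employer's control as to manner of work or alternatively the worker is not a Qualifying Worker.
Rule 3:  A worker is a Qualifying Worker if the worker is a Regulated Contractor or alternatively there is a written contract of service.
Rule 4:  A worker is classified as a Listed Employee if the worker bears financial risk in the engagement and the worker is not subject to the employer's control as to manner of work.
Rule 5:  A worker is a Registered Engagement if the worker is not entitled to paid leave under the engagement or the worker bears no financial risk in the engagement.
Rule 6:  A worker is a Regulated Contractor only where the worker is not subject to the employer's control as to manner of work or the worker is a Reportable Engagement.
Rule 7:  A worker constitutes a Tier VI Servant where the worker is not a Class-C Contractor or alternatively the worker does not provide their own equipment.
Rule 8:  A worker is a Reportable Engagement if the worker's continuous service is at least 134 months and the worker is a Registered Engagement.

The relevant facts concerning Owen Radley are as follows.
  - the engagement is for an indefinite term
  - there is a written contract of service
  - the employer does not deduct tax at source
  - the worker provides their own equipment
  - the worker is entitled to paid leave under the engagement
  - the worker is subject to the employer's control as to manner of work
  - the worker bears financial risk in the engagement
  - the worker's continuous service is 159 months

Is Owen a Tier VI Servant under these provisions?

Under rule 5: the worker is not entitled to paid leave under the engagement? no; or the worker bears no financial risk in the engagement? no. So the worker is not a Registered Engagement.
Under rule 8: worker's continuous service: 159 months ≥ 134 months? yes; and Registered Engagement (rule 5)? no. So the worker is not a Reportable Engagement.
Under rule 6: the worker is not subject to the employer's control as to manner of work? no; or Reportable Engagement (rule 8)? no. So the worker is not a Regulated Contractor.
Under rule 3: Regulated Contractor (rule 6)? no; or there is a written contract of service? yes. So the worker is a Qualifying Worker.
Under rule 2: the worker is subject to the employer's control as to manner of work? yes; or not a Qualifying Worker (rule 3)? no. So the worker is a Class-C Contractor.
Under rule 7: not a Class-C Contractor (rule 2)? no; or the worker does not provide their own equipment? no. So the worker is not a Tier VI Servant.

No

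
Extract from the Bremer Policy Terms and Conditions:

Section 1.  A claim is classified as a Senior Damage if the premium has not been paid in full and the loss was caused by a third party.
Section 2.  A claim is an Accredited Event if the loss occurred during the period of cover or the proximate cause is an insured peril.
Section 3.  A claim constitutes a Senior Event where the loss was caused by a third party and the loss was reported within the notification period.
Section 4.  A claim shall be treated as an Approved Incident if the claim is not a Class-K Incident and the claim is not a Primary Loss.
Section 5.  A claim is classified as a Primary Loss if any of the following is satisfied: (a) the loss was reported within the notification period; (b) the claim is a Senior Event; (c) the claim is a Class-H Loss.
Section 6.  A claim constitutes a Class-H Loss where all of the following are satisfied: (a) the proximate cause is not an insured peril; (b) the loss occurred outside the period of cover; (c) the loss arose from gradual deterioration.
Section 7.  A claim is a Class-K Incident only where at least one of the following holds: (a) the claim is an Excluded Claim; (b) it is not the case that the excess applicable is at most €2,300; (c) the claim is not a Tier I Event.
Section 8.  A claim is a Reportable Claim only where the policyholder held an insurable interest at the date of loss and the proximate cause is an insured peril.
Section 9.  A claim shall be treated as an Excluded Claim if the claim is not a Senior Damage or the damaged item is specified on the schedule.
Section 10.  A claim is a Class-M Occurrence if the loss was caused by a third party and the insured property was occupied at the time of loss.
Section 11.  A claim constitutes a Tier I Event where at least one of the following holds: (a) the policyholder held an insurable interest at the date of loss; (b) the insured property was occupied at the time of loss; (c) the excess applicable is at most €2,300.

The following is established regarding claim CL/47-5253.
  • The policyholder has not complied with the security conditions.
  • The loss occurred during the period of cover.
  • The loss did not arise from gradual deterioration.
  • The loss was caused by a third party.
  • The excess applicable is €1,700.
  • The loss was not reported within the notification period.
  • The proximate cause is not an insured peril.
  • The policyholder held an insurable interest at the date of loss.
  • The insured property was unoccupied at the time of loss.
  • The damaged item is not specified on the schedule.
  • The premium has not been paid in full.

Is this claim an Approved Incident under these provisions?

Under section 1: the premium has not been paid in full? yes; and the loss was caused by a third party? yes. So the claim is a Senior Damage.
Under section 9: not a Senior Damage (section 1)? no; or the damaged item is specified on the schedule? no. So the claim is not an Excluded Claim.
Under section 11: the policyholder held an insurable interest at the date of loss? yes; or the insured property was occupied at the time of loss? no; or excess applicable: €1,700 ≤ €2,300? yes. So the claim is a Tier I Event.
Under section 7: Excluded Claim (section 9)? no; or excess applicable: €1,700 ≤ €2,300? yes, so negated condition no; or not a Tier I Event (section 11)? no. So the claim is not a Class-K Incident.
Under section 3: the loss was caused by a third party? yes; and the loss was reported within the notification period? no. So the claim is not a Senior Event.
Under section 6: the proximate cause is not an insured peril? yes; and the loss occurred outside the period of cover? no; and the loss arose from gradual deterioration? no. So the claim is not a Class-H Loss.
Under section 5: the loss was reported within the notification period? no; or Senior Event (section 3)? no; or Class-H Loss (section 6)? no. So the claim is not a Primary Loss.
Under section 4: not a Class-K Incident (section 7)? yes; and not a Primary Loss (section 5)? yes. So the claim is an Approved Incident.

Yes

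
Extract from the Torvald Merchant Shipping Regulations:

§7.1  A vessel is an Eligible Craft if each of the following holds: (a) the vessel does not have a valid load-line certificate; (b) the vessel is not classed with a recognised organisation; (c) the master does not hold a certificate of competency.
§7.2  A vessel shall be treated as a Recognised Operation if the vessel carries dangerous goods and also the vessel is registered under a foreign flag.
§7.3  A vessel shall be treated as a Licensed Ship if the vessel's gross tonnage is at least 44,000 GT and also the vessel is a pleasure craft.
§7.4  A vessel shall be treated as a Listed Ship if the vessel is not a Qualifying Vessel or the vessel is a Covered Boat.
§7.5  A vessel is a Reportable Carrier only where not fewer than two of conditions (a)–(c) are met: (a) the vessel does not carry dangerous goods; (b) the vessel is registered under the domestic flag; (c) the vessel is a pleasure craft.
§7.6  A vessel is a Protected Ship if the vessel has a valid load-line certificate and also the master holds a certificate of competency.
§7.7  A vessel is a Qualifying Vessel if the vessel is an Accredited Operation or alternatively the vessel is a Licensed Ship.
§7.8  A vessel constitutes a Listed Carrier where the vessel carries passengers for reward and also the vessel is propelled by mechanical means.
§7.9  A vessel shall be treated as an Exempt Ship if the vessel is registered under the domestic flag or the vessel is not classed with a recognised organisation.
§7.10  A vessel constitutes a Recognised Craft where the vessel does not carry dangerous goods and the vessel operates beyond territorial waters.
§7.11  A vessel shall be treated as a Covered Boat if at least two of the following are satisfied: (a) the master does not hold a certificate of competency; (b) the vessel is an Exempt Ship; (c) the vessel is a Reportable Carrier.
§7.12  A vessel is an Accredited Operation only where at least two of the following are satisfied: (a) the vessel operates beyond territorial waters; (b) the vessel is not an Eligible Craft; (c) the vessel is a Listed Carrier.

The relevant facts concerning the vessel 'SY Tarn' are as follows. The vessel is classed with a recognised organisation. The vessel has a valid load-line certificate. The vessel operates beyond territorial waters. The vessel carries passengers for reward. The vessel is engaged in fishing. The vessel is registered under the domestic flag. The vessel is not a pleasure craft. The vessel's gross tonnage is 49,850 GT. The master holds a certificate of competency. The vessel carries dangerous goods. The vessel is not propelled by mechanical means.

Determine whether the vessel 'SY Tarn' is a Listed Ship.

No

§7.1 — Eligible Craft: [the vessel does not have a valid load-line certificate? no] AND [the vessel is not classed with a recognised organisation? no] AND [the master does not hold a certificate of competency? no] → not satisfied.
§7.8 — Listed Carrier: [the vessel carries passengers for reward? yes] AND [the vessel is propelled by mechanical means? no] → not satisfied.
§7.12 — Accredited Operation: the vessel operates beyond territorial waters? yes; not an Eligible Craft (§7.1)? yes; Listed Carrier (§7.8)? no — 2 of 3 hold (need ≥2) → satisfied.
§7.3 — Licensed Ship: [vessel's gross tonnage: 49,850 GT ≥ 44,000 GT? yes] AND [the vessel is a pleasure craft? no] → not satisfied.
§7.7 — Qualifying Vessel: [Accredited Operation (§7.12)? yes] OR [Licensed Ship (§7.3)? no] → satisfied.
§7.9 — Exempt Ship: [the vessel is registered under the domestic flag? yes] OR [the vessel is not classed with a recognised organisation? no] → satisfied.
§7.5 — Reportable Carrier: the vessel does not carry dangerous goods? no; the vessel is registered under the domestic flag? yes; the vessel is a pleasure craft? no — 1 of 3 hold (need ≥2) → not satisfied.
§7.11 — Covered Boat: the master does not hold a certificate of competency? no; Exempt Ship (§7.9)? yes; Reportable Carrier (§7.5)? no — 1 of 3 hold (need ≥2) → not satisfied.
§7.4 — Listed Ship: [not a Qualifying Vessel (§7.7)? no] OR [Covered Boat (§7.11)? no] → not satisfied.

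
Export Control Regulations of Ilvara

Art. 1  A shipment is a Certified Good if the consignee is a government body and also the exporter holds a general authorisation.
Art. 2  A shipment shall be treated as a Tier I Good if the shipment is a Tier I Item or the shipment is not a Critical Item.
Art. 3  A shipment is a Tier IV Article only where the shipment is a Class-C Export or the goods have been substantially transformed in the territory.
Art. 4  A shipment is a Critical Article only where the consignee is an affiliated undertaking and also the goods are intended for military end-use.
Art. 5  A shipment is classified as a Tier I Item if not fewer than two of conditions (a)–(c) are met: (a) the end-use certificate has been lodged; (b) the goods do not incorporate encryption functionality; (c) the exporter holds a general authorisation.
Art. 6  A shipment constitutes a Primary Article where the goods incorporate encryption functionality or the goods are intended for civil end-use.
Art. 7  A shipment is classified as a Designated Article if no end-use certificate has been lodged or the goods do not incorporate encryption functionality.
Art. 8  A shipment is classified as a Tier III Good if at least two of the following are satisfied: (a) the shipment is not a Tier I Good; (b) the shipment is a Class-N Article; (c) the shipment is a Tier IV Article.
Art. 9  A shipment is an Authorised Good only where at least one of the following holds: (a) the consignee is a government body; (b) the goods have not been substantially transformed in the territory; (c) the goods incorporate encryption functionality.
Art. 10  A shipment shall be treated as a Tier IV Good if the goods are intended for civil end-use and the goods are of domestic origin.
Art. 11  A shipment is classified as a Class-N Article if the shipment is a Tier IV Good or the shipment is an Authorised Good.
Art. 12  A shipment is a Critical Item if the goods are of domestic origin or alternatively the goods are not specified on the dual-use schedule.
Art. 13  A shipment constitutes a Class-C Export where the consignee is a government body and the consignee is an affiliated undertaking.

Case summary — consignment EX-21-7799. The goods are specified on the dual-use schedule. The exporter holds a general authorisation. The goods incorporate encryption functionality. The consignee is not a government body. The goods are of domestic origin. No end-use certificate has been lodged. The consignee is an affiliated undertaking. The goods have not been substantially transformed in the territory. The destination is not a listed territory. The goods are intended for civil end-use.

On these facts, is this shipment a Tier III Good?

Yes

article 5 — Tier I Item: the end-use certificate has been lodged? no; the goods do not incorporate encryption functionality? no; the exporter holds a general authorisation? yes — 1 of 3 hold (need ≥2) → not satisfied.
article 12 — Critical Item: [the goods are of domestic origin? yes] OR [the goods are not specified on the dual-use schedule? no] → satisfied.
article 2 — Tier I Good: [Tier I Item (article 5)? no] OR [not a Critical Item (article 12)? no] → not satisfied.
article 10 — Tier IV Good: [the goods are intended for civil end-use? yes] AND [the goods are of domestic origin? yes] → satisfied.
article 9 — Authorised Good: [the consignee is a government body? no] OR [the goods have not been substantially transformed in the territory? yes] OR [the goods incorporate encryption functionality? yes] → satisfied.
article 11 — Class-N Article: [Tier IV Good (article 10)? yes] OR [Authorised Good (article 9)? yes] → satisfied.
article 13 — Class-C Export: [the consignee is a government body? no] AND [the consignee is an affiliated undertaking? yes] → not satisfied.
article 3 — Tier IV Article: [Class-C Export (article 13)? no] OR [the goods have been substantially transformed in the territory? no] → not satisfied.
article 8 — Tier III Good: not a Tier I Good (article 2)? yes; Class-N Article (article 11)? yes; Tier IV Article (article 3)? no — 2 of 3 hold (need ≥2) → satisfied.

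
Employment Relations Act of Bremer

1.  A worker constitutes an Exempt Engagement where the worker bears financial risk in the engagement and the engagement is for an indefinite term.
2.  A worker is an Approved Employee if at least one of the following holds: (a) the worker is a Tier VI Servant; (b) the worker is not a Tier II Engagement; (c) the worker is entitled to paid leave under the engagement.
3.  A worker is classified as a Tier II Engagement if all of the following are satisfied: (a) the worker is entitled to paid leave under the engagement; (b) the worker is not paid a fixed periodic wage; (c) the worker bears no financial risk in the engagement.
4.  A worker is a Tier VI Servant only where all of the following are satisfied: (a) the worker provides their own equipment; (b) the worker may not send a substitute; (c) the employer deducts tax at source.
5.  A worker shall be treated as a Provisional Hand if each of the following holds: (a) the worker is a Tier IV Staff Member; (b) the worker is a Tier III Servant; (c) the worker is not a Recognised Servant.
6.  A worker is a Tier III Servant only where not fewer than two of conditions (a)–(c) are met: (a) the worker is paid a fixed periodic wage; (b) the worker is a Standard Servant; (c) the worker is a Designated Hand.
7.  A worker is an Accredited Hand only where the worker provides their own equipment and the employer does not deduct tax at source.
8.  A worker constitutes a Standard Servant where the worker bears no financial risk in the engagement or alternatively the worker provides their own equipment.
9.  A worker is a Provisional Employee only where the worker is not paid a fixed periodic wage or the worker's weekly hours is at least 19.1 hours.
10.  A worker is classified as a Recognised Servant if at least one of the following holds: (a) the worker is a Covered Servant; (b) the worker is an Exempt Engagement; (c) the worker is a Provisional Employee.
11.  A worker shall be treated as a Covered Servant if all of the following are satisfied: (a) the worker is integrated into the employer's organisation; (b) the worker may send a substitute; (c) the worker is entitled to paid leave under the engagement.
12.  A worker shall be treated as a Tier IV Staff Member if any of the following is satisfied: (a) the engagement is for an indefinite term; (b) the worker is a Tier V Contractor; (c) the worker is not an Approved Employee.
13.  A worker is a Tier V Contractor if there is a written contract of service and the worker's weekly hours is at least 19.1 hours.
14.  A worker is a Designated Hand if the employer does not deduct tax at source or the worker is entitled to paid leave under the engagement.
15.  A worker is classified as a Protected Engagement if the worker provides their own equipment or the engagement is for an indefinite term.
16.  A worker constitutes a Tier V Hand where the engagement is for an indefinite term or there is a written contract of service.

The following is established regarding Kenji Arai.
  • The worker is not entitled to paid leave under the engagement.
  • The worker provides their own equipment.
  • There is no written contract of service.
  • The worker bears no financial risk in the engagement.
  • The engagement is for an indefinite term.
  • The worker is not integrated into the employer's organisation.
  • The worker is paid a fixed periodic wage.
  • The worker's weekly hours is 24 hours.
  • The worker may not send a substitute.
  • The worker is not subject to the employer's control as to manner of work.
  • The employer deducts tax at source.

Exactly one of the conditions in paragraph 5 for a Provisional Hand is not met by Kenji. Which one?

Recognised Servant

paragraph 13 — Tier V Contractor: [there is a written contract of service? no] AND [worker's weekly hours: 24 hours ≥ 19.1 hours? yes] → not satisfied.
paragraph 4 — Tier VI Servant: [the worker provides their own equipment? yes] AND [the worker may not send a substitute? yes] AND [the employer deducts tax at source? yes] → satisfied.
paragraph 3 — Tier II Engagement: [the worker is entitled to paid leave under the engagement? no] AND [the worker is not paid a fixed periodic wage? no] AND [the worker bears no financial risk in the engagement? yes] → not satisfied.
paragraph 2 — Approved Employee: [Tier VI Servant (paragraph 4)? yes] OR [not a Tier II Engagement (paragraph 3)? yes] OR [the worker is entitled to paid leave under the engagement? no] → satisfied.
paragraph 12 — Tier IV Staff Member: [the engagement is for an indefinite term? yes] OR [Tier V Contractor (paragraph 13)? no] OR [not an Approved Employee (paragraph 2)? no] → satisfied.
paragraph 8 — Standard Servant: [the worker bears no financial risk in the engagement? yes] OR [the worker provides their own equipment? yes] → satisfied.
paragraph 14 — Designated Hand: [the employer does not deduct tax at source? no] OR [the worker is entitled to paid leave under the engagement? no] → not satisfied.
paragraph 6 — Tier III Servant: the worker is paid a fixed periodic wage? yes; Standard Servant (paragraph 8)? yes; Designated Hand (paragraph 14)? no — 2 of 3 hold (need ≥2) → satisfied.
paragraph 11 — Covered Servant: [the worker is integrated into the employer's organisation? no] AND [the worker may send a substitute? no] AND [the worker is entitled to paid leave under the engagement? no] → not satisfied.
paragraph 1 — Exempt Engagement: [the worker bears financial risk in the engagement? no] AND [the engagement is for an indefinite term? yes] → not satisfied.
paragraph 9 — Provisional Employee: [the worker is not paid a fixed periodic wage? no] OR [worker's weekly hours: 24 hours ≥ 19.1 hours? yes] → satisfied.
paragraph 10 — Recognised Servant: [Covered Servant (paragraph 11)? no] OR [Exempt Engagement (paragraph 1)? no] OR [Provisional Employee (paragraph 9)? yes] → satisfied.
paragraph 5 — Provisional Hand: [Tier IV Staff Member (paragraph 12)? yes] AND [Tier III Servant (paragraph 6)? yes] AND [not a Recognised Servant (paragraph 10)? no] → not satisfied.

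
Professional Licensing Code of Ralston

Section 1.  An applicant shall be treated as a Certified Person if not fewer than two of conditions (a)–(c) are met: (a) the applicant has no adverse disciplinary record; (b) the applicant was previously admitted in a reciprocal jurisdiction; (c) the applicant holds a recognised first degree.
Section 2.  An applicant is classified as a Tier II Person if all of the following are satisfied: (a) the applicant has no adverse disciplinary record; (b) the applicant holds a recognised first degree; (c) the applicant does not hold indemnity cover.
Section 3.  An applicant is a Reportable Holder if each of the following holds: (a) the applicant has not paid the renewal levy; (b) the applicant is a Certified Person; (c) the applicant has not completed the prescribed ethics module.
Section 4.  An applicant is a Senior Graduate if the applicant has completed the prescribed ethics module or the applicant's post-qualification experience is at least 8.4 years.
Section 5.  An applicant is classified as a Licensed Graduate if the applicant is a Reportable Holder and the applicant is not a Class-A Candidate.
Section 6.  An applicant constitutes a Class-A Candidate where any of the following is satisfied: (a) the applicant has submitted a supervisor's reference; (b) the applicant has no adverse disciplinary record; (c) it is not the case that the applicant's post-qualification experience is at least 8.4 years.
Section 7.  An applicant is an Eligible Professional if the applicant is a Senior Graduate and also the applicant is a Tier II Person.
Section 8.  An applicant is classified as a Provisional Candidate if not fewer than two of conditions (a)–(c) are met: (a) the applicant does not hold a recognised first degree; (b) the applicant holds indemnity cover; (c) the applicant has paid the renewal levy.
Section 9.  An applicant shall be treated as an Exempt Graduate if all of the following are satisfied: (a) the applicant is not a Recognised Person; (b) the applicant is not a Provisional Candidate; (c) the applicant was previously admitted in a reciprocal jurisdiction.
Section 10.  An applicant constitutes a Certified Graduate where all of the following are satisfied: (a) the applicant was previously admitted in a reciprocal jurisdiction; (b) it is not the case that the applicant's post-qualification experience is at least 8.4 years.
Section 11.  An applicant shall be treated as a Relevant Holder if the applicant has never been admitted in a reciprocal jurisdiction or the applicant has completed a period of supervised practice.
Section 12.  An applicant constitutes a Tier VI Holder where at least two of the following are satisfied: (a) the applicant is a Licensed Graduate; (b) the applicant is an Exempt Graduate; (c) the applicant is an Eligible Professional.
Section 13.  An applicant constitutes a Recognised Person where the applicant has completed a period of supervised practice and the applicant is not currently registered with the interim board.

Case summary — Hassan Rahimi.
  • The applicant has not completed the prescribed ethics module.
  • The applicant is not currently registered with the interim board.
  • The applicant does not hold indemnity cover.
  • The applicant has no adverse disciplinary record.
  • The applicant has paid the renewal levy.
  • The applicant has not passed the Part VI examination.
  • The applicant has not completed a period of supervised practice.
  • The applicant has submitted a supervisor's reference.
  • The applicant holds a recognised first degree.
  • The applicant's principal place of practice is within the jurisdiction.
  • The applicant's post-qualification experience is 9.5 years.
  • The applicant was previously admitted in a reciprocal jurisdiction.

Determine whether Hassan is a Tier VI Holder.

Yes

section 1 — Certified Person: the applicant has no adverse disciplinary record? yes; the applicant was previously admitted in a reciprocal jurisdiction? yes; the applicant holds a recognised first degree? yes — 3 of 3 hold (need ≥2) → satisfied.
section 3 — Reportable Holder: [the applicant has not paid the renewal levy? no] AND [Certified Person (section 1)? yes] AND [the applicant has not completed the prescribed ethics module? yes] → not satisfied.
section 6 — Class-A Candidate: [the applicant has submitted a supervisor's reference? yes] OR [the applicant has no adverse disciplinary record? yes] OR [applicant's post-qualification experience: 9.5 years ≥ 8.4 years? yes, so negated condition no] → satisfied.
section 5 — Licensed Graduate: [Reportable Holder (section 3)? no] AND [not a Class-A Candidate (section 6)? no] → not satisfied.
section 13 — Recognised Person: [the applicant has completed a period of supervised practice? no] AND [the applicant is not currently registered with the interim board? yes] → not satisfied.
section 8 — Provisional Candidate: the applicant does not hold a recognised first degree? no; the applicant holds indemnity cover? no; the applicant has paid the renewal levy? yes — 1 of 3 hold (need ≥2) → not satisfied.
section 9 — Exempt Graduate: [not a Recognised Person (section 13)? yes] AND [not a Provisional Candidate (section 8)? yes] AND [the applicant was previously admitted in a reciprocal jurisdiction? yes] → satisfied.
section 4 — Senior Graduate: [the applicant has completed the prescribed ethics module? no] OR [applicant's post-qualification experience: 9.5 years ≥ 8.4 years? yes] → satisfied.
section 2 — Tier II Person: [the applicant has no adverse disciplinary record? yes] AND [the applicant holds a recognised first degree? yes] AND [the applicant does not hold indemnity cover? yes] → satisfied.
section 7 — Eligible Professional: [Senior Graduate (section 4)? yes] AND [Tier II Person (section 2)? yes] → satisfied.
section 12 — Tier VI Holder: Licensed Graduate (section 5)? no; Exempt Graduate (section 9)? yes; Eligible Professional (section 7)? yes — 2 of 3 hold (need ≥2) → satisfied.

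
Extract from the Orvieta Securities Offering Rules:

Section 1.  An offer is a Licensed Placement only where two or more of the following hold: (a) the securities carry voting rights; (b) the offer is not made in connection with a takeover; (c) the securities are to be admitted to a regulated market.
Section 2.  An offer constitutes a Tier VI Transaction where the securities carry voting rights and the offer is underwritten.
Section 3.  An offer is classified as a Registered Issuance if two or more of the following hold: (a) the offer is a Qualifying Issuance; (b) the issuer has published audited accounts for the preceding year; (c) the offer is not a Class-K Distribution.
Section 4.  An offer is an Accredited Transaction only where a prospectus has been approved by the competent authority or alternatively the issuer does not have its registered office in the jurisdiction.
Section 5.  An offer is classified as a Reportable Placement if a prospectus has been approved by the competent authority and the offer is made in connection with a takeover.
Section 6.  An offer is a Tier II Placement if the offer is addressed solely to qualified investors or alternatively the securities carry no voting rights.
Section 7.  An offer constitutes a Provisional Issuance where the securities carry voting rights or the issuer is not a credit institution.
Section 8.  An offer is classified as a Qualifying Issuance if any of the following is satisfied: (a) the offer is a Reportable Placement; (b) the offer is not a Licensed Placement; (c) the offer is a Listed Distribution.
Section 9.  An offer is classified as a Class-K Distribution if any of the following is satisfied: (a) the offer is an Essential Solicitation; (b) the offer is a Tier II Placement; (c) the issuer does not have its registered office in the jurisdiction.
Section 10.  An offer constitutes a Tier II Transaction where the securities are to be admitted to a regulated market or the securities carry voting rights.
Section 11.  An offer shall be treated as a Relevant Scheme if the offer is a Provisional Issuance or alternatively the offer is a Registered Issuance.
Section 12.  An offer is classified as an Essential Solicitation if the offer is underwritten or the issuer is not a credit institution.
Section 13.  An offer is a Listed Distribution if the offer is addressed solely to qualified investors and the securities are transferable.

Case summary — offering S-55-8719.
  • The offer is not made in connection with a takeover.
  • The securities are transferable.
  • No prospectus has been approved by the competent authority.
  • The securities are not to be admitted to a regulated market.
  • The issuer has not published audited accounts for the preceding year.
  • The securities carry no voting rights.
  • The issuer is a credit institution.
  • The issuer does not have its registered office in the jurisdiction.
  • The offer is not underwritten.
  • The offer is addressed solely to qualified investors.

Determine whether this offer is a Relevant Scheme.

section 7 — Provisional Issuance: [the securities carry voting rights? no] OR [the issuer is not a credit institution? no] → not satisfied.
section 5 — Reportable Placement: [a prospectus has been approved by the competent authority? no] AND [the offer is made in connection with a takeover? no] → not satisfied.
section 1 — Licensed Placement: the securities carry voting rights? no; the offer is not made in connection with a takeover? yes; the securities are to be admitted to a regulated market? no — 1 of 3 hold (need ≥2) → not satisfied.
section 13 — Listed Distribution: [the offer is addressed solely to qualified investors? yes] AND [the securities are transferable? yes] → satisfied.
section 8 — Qualifying Issuance: [Reportable Placement (section 5)? no] OR [not a Licensed Placement (section 1)? yes] OR [Listed Distribution (section 13)? yes] → satisfied.
section 12 — Essential Solicitation: [the offer is underwritten? no] OR [the issuer is not a credit institution? no] → not satisfied.
section 6 — Tier II Placement: [the offer is addressed solely to qualified investors? yes] OR [the securities carry no voting rights? yes] → satisfied.
section 9 — Class-K Distribution: [Essential Solicitation (section 12)? no] OR [Tier II Placement (section 6)? yes] OR [the issuer does not have its registered office in the jurisdiction? yes] → satisfied.
section 3 — Registered Issuance: Qualifying Issuance (section 8)? yes; the issuer has published audited accounts for the preceding year? no; not a Class-K Distribution (section 9)? no — 1 of 3 hold (need ≥2) → not satisfied.
section 11 — Relevant Scheme: [Provisional Issuance (section 7)? no] OR [Registered Issuance (section 3)? no] → not satisfied.

No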